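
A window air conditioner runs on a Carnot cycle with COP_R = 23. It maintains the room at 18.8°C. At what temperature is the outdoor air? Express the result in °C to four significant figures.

COP_R = T_C/(T_H − T_C) gives T_H − T_C = T_C/COP.
With T_C = 291.95 K, T_H = 291.95 × (1 + 1/23) = 304.64 K.
Converting, 304.64 K = 31.49°C.

31.49 °C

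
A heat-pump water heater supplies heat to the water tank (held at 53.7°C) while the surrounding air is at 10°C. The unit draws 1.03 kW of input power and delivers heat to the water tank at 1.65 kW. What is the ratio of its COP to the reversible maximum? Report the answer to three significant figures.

0.214

COP_actual = Q̇_H/Ẇ = 1.650/1.030 = 1.602.
In absolute terms T_C = 283.15 K and T_H = 326.85 K, so ΔT = 43.70 K.
COP_Carnot = T_H/ΔT = 326.85/43.70 = 7.479.
η_II = COP_actual/COP_Carnot = 1.602/7.479 = 0.2142.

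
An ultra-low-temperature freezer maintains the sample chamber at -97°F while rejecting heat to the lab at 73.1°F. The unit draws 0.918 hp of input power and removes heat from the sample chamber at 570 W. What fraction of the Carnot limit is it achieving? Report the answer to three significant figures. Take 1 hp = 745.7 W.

Converting, Q̇_C = 570.0 W = 0.7644 hp, so COP_actual = Q̇_C/Ẇ = 0.7644/0.9180 = 0.8327.
In absolute terms T_C = 201.48 K and T_H = 295.98 K, so ΔT = 94.50 K.
COP_Carnot = T_C/ΔT = 201.48/94.50 = 2.132.
η_II = COP_actual/COP_Carnot = 0.8327/2.132 = 0.3905.

0.391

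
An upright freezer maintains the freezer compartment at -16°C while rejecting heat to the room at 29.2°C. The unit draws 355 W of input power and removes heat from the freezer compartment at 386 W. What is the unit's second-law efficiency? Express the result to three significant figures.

COP_actual = Q̇_C/Ẇ = 386.0/355.0 = 1.087.
In absolute terms T_C = 257.15 K and T_H = 302.35 K, so ΔT = 45.20 K.
COP_Carnot = T_C/ΔT = 257.15/45.20 = 5.689.
η_II = COP_actual/COP_Carnot = 1.087/5.689 = 0.1911.

0.191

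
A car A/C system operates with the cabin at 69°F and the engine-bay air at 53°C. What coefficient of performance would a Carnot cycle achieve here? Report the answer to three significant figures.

9.05

In absolute terms T_C = 293.71 K and T_H = 326.15 K, so ΔT = 32.44 K.
For a reversible cycle, COP_Carnot = T_C/ΔT = 293.71/32.44 = 9.053.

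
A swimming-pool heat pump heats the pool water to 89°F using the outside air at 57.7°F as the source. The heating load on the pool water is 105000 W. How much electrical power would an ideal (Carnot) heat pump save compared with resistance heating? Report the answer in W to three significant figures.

In absolute terms T_C = 287.43 K and T_H = 304.82 K, so ΔT = 17.39 K.
COP_Carnot = T_H/ΔT = 304.82/17.39 = 17.53.
Resistance heating needs Ẇ_res = Q̇_H = 105000 W; the reversible heat pump needs only Ẇ_hp = Q̇_H/COP = 5990 W.
Saving = 105000 − 5990 = 99010 W.

99000 W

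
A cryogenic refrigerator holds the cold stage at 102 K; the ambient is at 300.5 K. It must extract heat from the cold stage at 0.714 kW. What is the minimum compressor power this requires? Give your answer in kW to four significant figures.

1.390 kW

The reservoir spacing is ΔT = 300.5 − 102 = 198.5 K.
COP_Carnot = T_C/ΔT = 102.00/198.5 = 0.5139.
Ẇ_min = Q̇/COP_Carnot = 0.7140/0.5139 = 1.390 kW.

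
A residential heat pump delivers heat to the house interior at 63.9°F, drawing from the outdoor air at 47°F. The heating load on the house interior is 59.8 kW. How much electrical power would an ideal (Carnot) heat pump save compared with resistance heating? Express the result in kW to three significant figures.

In absolute terms T_C = 281.48 K and T_H = 290.87 K, so ΔT = 9.389 K.
COP_Carnot = T_H/ΔT = 290.87/9.389 = 30.98.
Resistance heating needs Ẇ_res = Q̇_H = 59.80 kW; the reversible heat pump needs only Ẇ_hp = Q̇_H/COP = 1.930 kW.
Saving = 59.80 − 1.930 = 57.87 kW.

57.9 kW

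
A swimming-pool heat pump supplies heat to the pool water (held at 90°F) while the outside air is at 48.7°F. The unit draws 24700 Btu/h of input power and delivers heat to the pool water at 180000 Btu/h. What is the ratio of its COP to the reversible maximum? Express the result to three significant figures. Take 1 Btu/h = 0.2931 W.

COP_actual = Q̇_H/Ẇ = 180000/24700 = 7.287.
In absolute terms T_C = 282.43 K and T_H = 305.37 K, so ΔT = 22.94 K.
COP_Carnot = T_H/ΔT = 305.37/22.94 = 13.31.
η_II = COP_actual/COP_Carnot = 7.287/13.31 = 0.5475.

0.548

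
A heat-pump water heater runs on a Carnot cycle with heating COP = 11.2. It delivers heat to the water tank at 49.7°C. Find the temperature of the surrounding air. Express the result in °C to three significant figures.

COP_HP = T_H/(T_H − T_C) gives T_H − T_C = T_H/COP.
With T_H = 322.85 K, T_C = 322.85 × (1 − 1/11.2) = 294.02 K.
Converting, 294.02 K = 20.87°C.

20.9 °C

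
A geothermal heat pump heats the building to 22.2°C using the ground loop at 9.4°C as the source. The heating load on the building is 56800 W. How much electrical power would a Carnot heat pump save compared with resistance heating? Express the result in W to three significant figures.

54300 W

In absolute terms T_C = 282.55 K and T_H = 295.35 K, so ΔT = 12.80 K.
COP_Carnot = T_H/ΔT = 295.35/12.80 = 23.07.
Resistance heating needs Ẇ_res = Q̇_H = 56800 W; the reversible heat pump needs only Ẇ_hp = Q̇_H/COP = 2462 W.
Saving = 56800 − 2462 = 54340 W.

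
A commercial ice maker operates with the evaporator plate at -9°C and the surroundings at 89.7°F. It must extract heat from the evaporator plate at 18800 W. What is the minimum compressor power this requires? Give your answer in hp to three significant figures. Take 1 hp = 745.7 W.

In absolute terms T_C = 264.15 K and T_H = 305.21 K, so ΔT = 41.06 K.
COP_Carnot = T_C/ΔT = 264.15/41.06 = 6.434.
Ẇ_min = Q̇/COP_Carnot = 18800/6.434 = 2922 W = 3.918 hp.

3.92 hp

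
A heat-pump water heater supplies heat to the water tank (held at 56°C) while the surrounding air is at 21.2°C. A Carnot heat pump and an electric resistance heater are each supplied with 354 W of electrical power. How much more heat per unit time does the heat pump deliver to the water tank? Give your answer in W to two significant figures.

In absolute terms T_C = 294.35 K and T_H = 329.15 K, so ΔT = 34.80 K.
COP_Carnot = T_H/ΔT = 329.15/34.80 = 9.458.
The heat pump delivers Q̇_H = COP × Ẇ = 3348 W; the resistance heater delivers Ẇ = 354.0 W.
Extra = (COP − 1)·Ẇ = 2994 W.

3000 W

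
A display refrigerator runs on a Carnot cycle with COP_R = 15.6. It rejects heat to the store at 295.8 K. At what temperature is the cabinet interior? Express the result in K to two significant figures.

280 K

For a Carnot refrigerator COP_R = T_C/(T_H − T_C), so T_C = COP·T_H/(1 + COP).
With T_H = 295.80 K, T_C = 15.6 × 295.80/16.60 = 277.98 K.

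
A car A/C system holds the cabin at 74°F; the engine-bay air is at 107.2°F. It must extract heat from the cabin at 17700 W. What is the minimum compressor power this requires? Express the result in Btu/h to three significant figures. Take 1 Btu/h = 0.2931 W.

3760 Btu/h

In absolute terms T_C = 296.48 K and T_H = 314.93 K, so ΔT = 18.44 K.
COP_Carnot = T_C/ΔT = 296.48/18.44 = 16.07.
Ẇ_min = Q̇/COP_Carnot = 17700/16.07 = 1101 W = 3757 Btu/h.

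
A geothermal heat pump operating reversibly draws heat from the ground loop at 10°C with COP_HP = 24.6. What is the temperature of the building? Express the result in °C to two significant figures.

COP_HP = T_H/(T_H − T_C) rearranges to T_H = COP·T_C/(COP − 1).
With T_C = 283.15 K, T_H = 24.6 × 283.15/23.60 = 295.15 K.
Converting, 295.15 K = 22.00°C.

22 °C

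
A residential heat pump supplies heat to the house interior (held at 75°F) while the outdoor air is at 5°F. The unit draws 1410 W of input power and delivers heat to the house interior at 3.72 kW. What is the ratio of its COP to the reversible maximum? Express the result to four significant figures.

0.3454

Converting, Q̇_H = 3.720 kW = 3720 W, so COP_actual = Q̇_H/Ẇ = 3720/1410 = 2.638.
In absolute terms T_C = 258.15 K and T_H = 297.04 K, so ΔT = 38.89 K.
COP_Carnot = T_H/ΔT = 297.04/38.89 = 7.638.
η_II = COP_actual/COP_Carnot = 2.638/7.638 = 0.3454.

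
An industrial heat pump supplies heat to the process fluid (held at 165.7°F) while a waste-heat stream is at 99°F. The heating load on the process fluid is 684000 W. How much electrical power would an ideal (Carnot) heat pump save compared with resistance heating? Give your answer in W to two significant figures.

610000 W

In absolute terms T_C = 310.37 K and T_H = 347.43 K, so ΔT = 37.06 K.
COP_Carnot = T_H/ΔT = 347.43/37.06 = 9.376.
Resistance heating needs Ẇ_res = Q̇_H = 684000 W; the reversible heat pump needs only Ẇ_hp = Q̇_H/COP = 72950 W.
Saving = 684000 − 72950 = 611000 W.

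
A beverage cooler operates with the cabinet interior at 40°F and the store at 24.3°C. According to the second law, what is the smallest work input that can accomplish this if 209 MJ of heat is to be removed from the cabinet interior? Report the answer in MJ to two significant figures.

15 MJ

In absolute terms T_C = 277.59 K and T_H = 297.45 K, so ΔT = 19.86 K.
The reversible limit is COP_R = T_C/ΔT = 13.98, so W_min = Q_C/COP = Q_C·ΔT/T_C.
W_min = 209.0 × 19.86/277.59 = 14.95 MJ.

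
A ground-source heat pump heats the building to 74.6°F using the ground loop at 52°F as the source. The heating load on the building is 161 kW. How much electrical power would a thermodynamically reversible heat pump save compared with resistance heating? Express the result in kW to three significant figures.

154 kW

In absolute terms T_C = 284.26 K and T_H = 296.82 K, so ΔT = 12.56 K.
COP_Carnot = T_H/ΔT = 296.82/12.56 = 23.64.
Resistance heating needs Ẇ_res = Q̇_H = 161.0 kW; the reversible heat pump needs only Ẇ_hp = Q̇_H/COP = 6.810 kW.
Saving = 161.0 − 6.810 = 154.2 kW.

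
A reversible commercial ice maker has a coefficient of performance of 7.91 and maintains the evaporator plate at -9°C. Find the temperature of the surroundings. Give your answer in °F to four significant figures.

COP_R = T_C/(T_H − T_C) gives T_H − T_C = T_C/COP.
With T_C = 264.15 K, T_H = 264.15 × (1 + 1/7.91) = 297.54 K.
Converting, 297.54 K = 75.91°F.

75.91 °F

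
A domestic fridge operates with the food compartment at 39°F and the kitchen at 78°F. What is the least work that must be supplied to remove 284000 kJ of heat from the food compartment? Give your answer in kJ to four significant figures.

22210 kJ

In absolute terms T_C = 277.04 K and T_H = 298.71 K, so ΔT = 21.67 K.
The reversible limit is COP_R = T_C/ΔT = 12.79, so W_min = Q_C/COP = Q_C·ΔT/T_C.
W_min = 284000 × 21.67/277.04 = 22210 kJ.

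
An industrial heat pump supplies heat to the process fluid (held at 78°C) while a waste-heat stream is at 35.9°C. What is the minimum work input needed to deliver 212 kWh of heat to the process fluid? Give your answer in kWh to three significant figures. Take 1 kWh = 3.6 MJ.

In absolute terms T_C = 309.05 K and T_H = 351.15 K, so ΔT = 42.10 K.
The reversible limit is COP_HP = T_H/ΔT = 8.341, so W_min = Q_H/COP = Q_H·ΔT/T_H.
W_min = 212.0 × 42.10/351.15 = 25.42 kWh.

25.4 kWh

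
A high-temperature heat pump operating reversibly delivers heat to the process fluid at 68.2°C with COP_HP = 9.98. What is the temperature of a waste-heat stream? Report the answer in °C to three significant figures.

COP_HP = T_H/(T_H − T_C) gives T_H − T_C = T_H/COP.
With T_H = 341.35 K, T_C = 341.35 × (1 − 1/9.98) = 307.15 K.
Converting, 307.15 K = 34.00°C.

34.0 °C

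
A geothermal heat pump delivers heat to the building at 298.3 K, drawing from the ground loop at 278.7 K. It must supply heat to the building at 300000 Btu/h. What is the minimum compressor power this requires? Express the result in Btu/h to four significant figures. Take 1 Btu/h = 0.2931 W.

The reservoir spacing is ΔT = 298.3 − 278.7 = 19.60 K.
COP_Carnot = T_H/ΔT = 298.30/19.60 = 15.22.
Ẇ_min = Q̇/COP_Carnot = 300000/15.22 = 19710 Btu/h.

19710 Btu/h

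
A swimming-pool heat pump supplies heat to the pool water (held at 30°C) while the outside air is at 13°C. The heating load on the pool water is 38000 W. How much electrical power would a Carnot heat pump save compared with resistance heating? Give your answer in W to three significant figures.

35900 W

In absolute terms T_C = 286.15 K and T_H = 303.15 K, so ΔT = 17.00 K.
COP_Carnot = T_H/ΔT = 303.15/17.00 = 17.83.
Resistance heating needs Ẇ_res = Q̇_H = 38000 W; the reversible heat pump needs only Ẇ_hp = Q̇_H/COP = 2131 W.
Saving = 38000 − 2131 = 35870 W.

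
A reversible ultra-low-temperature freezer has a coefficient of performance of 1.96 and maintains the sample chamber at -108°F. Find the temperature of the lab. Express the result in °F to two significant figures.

COP_R = T_C/(T_H − T_C) gives T_H − T_C = T_C/COP.
With T_C = 195.37 K, T_H = 195.37 × (1 + 1/1.96) = 295.05 K.
Converting, 295.05 K = 71.42°F.

71 °F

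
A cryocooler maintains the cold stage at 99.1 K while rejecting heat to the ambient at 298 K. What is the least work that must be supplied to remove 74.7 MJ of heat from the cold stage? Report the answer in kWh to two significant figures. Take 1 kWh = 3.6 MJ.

42 kWh

The reservoir spacing is ΔT = 298 − 99.1 = 198.9 K.
The reversible limit is COP_R = T_C/ΔT = 0.4982, so W_min = Q_C/COP = Q_C·ΔT/T_C.
W_min = 74.70 × 198.9/99.10 = 149.9 MJ = 41.65 kWh.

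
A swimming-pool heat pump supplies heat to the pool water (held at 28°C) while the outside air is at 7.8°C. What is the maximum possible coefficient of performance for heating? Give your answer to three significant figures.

14.9

In absolute terms T_C = 280.95 K and T_H = 301.15 K, so ΔT = 20.20 K.
For a reversible cycle, COP_Carnot = T_H/ΔT = 301.15/20.20 = 14.91.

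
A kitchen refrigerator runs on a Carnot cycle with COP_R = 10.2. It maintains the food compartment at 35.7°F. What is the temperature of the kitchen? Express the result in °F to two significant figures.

COP_R = T_C/(T_H − T_C) gives T_H − T_C = T_C/COP.
With T_C = 275.21 K, T_H = 275.21 × (1 + 1/10.2) = 302.19 K.
Converting, 302.19 K = 84.27°F.

84 °F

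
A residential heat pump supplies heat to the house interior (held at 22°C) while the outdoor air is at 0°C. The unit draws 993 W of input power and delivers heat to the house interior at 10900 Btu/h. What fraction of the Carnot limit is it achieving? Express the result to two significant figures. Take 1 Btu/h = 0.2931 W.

Converting, Q̇_H = 10900 Btu/h = 3195 W, so COP_actual = Q̇_H/Ẇ = 3195/993.0 = 3.217.
In absolute terms T_C = 273.15 K and T_H = 295.15 K, so ΔT = 22.00 K.
COP_Carnot = T_H/ΔT = 295.15/22.00 = 13.42.
η_II = COP_actual/COP_Carnot = 3.217/13.42 = 0.2398.

0.24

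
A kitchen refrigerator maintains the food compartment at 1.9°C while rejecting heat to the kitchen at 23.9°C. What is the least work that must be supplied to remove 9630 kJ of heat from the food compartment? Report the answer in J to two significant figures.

770000 J

In absolute terms T_C = 275.05 K and T_H = 297.05 K, so ΔT = 22.00 K.
The reversible limit is COP_R = T_C/ΔT = 12.50, so W_min = Q_C/COP = Q_C·ΔT/T_C.
W_min = 9630 × 22.00/275.05 = 770.3 kJ = 770300 J.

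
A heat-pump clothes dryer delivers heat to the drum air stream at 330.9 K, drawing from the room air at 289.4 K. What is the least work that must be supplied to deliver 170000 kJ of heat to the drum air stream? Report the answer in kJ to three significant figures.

The reservoir spacing is ΔT = 330.9 − 289.4 = 41.50 K.
The reversible limit is COP_HP = T_H/ΔT = 7.973, so W_min = Q_H/COP = Q_H·ΔT/T_H.
W_min = 170000 × 41.50/330.90 = 21320 kJ.

21300 kJ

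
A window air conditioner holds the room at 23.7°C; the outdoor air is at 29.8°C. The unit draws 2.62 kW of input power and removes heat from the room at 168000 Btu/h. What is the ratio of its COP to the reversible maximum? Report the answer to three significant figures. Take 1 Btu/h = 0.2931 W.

Converting, Q̇_C = 168000 Btu/h = 49.24 kW, so COP_actual = Q̇_C/Ẇ = 49.24/2.620 = 18.79.
In absolute terms T_C = 296.85 K and T_H = 302.95 K, so ΔT = 6.100 K.
COP_Carnot = T_C/ΔT = 296.85/6.100 = 48.66.
η_II = COP_actual/COP_Carnot = 18.79/48.66 = 0.3862.

0.386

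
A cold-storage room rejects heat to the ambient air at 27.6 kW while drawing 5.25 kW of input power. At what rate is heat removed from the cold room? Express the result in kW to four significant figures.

For a cyclic device the first law requires Q̇_H = Q̇_C + Ẇ.
Q̇_C = Q̇_H − Ẇ = 22.35 kW.

22.35 kW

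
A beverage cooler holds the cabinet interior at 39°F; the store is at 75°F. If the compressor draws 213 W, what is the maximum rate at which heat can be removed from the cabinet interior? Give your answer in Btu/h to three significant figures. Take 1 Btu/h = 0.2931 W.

10100 Btu/h

In absolute terms T_C = 277.04 K and T_H = 297.04 K, so ΔT = 20.00 K.
COP_Carnot = T_C/ΔT = 277.04/20.00 = 13.85.
Q̇_max = COP_Carnot × Ẇ = 13.85 × 213.0 W = 2950 W = 10070 Btu/h.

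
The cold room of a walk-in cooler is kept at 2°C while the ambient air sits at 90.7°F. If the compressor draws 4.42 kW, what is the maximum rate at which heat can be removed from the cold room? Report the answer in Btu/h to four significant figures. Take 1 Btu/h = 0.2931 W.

In absolute terms T_C = 275.15 K and T_H = 305.76 K, so ΔT = 30.61 K.
COP_Carnot = T_C/ΔT = 275.15/30.61 = 8.989.
Q̇_max = COP_Carnot × Ẇ = 8.989 × 4.420 kW = 39.73 kW = 135500 Btu/h.

135500 Btu/h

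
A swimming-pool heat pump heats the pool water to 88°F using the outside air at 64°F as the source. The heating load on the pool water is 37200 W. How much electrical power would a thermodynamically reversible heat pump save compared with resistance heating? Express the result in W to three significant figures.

35600 W

In absolute terms T_C = 290.93 K and T_H = 304.26 K, so ΔT = 13.33 K.
COP_Carnot = T_H/ΔT = 304.26/13.33 = 22.82.
Resistance heating needs Ẇ_res = Q̇_H = 37200 W; the reversible heat pump needs only Ẇ_hp = Q̇_H/COP = 1630 W.
Saving = 37200 − 1630 = 35570 W.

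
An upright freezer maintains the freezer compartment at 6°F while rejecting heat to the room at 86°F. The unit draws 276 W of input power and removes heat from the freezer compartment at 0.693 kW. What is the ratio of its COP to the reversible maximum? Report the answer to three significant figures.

0.431

Converting, Q̇_C = 0.6930 kW = 693.0 W, so COP_actual = Q̇_C/Ẇ = 693.0/276.0 = 2.511.
In absolute terms T_C = 258.71 K and T_H = 303.15 K, so ΔT = 44.44 K.
COP_Carnot = T_C/ΔT = 258.71/44.44 = 5.821.
η_II = COP_actual/COP_Carnot = 2.511/5.821 = 0.4314.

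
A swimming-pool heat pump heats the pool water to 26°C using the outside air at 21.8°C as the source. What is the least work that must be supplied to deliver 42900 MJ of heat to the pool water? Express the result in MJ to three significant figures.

602 MJ

In absolute terms T_C = 294.95 K and T_H = 299.15 K, so ΔT = 4.200 K.
The reversible limit is COP_HP = T_H/ΔT = 71.23, so W_min = Q_H/COP = Q_H·ΔT/T_H.
W_min = 42900 × 4.200/299.15 = 602.3 MJ.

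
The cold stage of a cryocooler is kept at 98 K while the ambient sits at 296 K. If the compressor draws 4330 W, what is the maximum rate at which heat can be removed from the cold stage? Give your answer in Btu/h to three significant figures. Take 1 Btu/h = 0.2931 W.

7310 Btu/h

The reservoir spacing is ΔT = 296 − 98 = 198.0 K.
COP_Carnot = T_C/ΔT = 98.00/198.0 = 0.4949.
Q̇_max = COP_Carnot × Ẇ = 0.4949 × 4330 W = 2143 W = 7312 Btu/h.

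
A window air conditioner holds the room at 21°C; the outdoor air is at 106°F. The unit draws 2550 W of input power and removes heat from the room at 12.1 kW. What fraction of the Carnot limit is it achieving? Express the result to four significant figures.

Converting, Q̇_C = 12.10 kW = 12100 W, so COP_actual = Q̇_C/Ẇ = 12100/2550 = 4.745.
In absolute terms T_C = 294.15 K and T_H = 314.26 K, so ΔT = 20.11 K.
COP_Carnot = T_C/ΔT = 294.15/20.11 = 14.63.
η_II = COP_actual/COP_Carnot = 4.745/14.63 = 0.3244.

0.3244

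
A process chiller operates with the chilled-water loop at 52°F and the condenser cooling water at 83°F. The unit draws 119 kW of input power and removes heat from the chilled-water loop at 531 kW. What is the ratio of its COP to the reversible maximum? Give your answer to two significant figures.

0.27

COP_actual = Q̇_C/Ẇ = 531.0/119.0 = 4.462.
In absolute terms T_C = 284.26 K and T_H = 301.48 K, so ΔT = 17.22 K.
COP_Carnot = T_C/ΔT = 284.26/17.22 = 16.51.
η_II = COP_actual/COP_Carnot = 4.462/16.51 = 0.2703.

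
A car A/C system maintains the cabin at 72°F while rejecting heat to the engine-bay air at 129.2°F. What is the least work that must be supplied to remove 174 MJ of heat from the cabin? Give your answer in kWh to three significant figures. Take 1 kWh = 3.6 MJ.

5.20 kWh

In absolute terms T_C = 295.37 K and T_H = 327.15 K, so ΔT = 31.78 K.
The reversible limit is COP_R = T_C/ΔT = 9.295, so W_min = Q_C/COP = Q_C·ΔT/T_C.
W_min = 174.0 × 31.78/295.37 = 18.72 MJ = 5.200 kWh.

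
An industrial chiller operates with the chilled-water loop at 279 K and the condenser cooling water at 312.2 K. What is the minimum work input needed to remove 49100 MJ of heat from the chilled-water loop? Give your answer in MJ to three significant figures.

The reservoir spacing is ΔT = 312.2 − 279 = 33.20 K.
The reversible limit is COP_R = T_C/ΔT = 8.404, so W_min = Q_C/COP = Q_C·ΔT/T_C.
W_min = 49100 × 33.20/279.00 = 5843 MJ.

5840 MJ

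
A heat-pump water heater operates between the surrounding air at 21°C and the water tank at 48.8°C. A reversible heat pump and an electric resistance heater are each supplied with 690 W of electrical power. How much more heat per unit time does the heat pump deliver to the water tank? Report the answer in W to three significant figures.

7300 W

In absolute terms T_C = 294.15 K and T_H = 321.95 K, so ΔT = 27.80 K.
COP_Carnot = T_H/ΔT = 321.95/27.80 = 11.58.
The heat pump delivers Q̇_H = COP × Ẇ = 7991 W; the resistance heater delivers Ẇ = 690.0 W.
Extra = (COP − 1)·Ẇ = 7301 W.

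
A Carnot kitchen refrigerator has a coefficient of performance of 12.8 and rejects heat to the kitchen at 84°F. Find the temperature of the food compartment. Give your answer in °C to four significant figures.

For a Carnot refrigerator COP_R = T_C/(T_H − T_C), so T_C = COP·T_H/(1 + COP).
With T_H = 302.04 K, T_C = 12.8 × 302.04/13.80 = 280.15 K.
Converting, 280.15 K = 7.00°C.

7.002 °C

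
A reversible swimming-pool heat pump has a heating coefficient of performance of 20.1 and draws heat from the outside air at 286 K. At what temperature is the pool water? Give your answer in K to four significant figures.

301.0 K

COP_HP = T_H/(T_H − T_C) rearranges to T_H = COP·T_C/(COP − 1).
With T_C = 286.00 K, T_H = 20.1 × 286.00/19.10 = 300.97 K.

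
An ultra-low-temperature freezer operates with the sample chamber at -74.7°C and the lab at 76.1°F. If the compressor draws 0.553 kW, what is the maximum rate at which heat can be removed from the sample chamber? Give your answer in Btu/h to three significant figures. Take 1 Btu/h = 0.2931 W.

3770 Btu/h

In absolute terms T_C = 198.45 K and T_H = 297.65 K, so ΔT = 99.20 K.
COP_Carnot = T_C/ΔT = 198.45/99.20 = 2.001.
Q̇_max = COP_Carnot × Ẇ = 2.001 × 0.5530 kW = 1.106 kW = 3774 Btu/h.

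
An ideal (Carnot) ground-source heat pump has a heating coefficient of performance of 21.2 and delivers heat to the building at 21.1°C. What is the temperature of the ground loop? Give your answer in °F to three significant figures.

COP_HP = T_H/(T_H − T_C) gives T_H − T_C = T_H/COP.
With T_H = 294.25 K, T_C = 294.25 × (1 − 1/21.2) = 280.37 K.
Converting, 280.37 K = 45.00°F.

45.0 °F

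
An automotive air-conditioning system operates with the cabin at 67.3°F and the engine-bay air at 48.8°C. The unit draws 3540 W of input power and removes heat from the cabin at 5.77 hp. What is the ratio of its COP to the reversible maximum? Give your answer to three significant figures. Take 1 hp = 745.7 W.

0.121

Converting, Q̇_C = 5.770 hp = 4303 W, so COP_actual = Q̇_C/Ẇ = 4303/3540 = 1.215.
In absolute terms T_C = 292.76 K and T_H = 321.95 K, so ΔT = 29.19 K.
COP_Carnot = T_C/ΔT = 292.76/29.19 = 10.03.
η_II = COP_actual/COP_Carnot = 1.215/10.03 = 0.1212.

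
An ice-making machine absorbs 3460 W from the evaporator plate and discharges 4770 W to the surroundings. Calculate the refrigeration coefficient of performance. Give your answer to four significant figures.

2.641

The first law gives Q̇_H = Q̇_C + Ẇ, so the three rates are Q̇_C = 3460, Q̇_H = 4770, Ẇ = 1310 W.
COP_R = Q̇_C/Ẇ = 3460/1310 = 2.641.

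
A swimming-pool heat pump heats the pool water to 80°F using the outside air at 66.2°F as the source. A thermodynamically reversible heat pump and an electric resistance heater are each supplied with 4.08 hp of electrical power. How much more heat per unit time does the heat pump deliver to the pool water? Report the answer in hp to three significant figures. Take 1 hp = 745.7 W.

155 hp

In absolute terms T_C = 292.15 K and T_H = 299.82 K, so ΔT = 7.667 K.
COP_Carnot = T_H/ΔT = 299.82/7.667 = 39.11.
The heat pump delivers Q̇_H = COP × Ẇ = 159.6 hp; the resistance heater delivers Ẇ = 4.080 hp.
Extra = (COP − 1)·Ẇ = 155.5 hp.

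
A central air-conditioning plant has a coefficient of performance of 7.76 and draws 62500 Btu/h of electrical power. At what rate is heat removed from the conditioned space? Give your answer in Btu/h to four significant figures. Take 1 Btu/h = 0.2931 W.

Q̇_C = COP × Ẇ = 7.76 × 62500 = 485000 Btu/h.

485000 Btu/h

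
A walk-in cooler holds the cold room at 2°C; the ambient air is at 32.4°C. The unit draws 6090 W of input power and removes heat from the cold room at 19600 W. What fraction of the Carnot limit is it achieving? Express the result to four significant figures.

COP_actual = Q̇_C/Ẇ = 19600/6090 = 3.218.
In absolute terms T_C = 275.15 K and T_H = 305.55 K, so ΔT = 30.40 K.
COP_Carnot = T_C/ΔT = 275.15/30.40 = 9.051.
η_II = COP_actual/COP_Carnot = 3.218/9.051 = 0.3556.

0.3556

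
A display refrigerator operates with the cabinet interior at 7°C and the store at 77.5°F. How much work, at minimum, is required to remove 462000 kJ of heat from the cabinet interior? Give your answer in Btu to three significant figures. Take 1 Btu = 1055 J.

28600 Btu

In absolute terms T_C = 280.15 K and T_H = 298.43 K, so ΔT = 18.28 K.
The reversible limit is COP_R = T_C/ΔT = 15.33, so W_min = Q_C/COP = Q_C·ΔT/T_C.
W_min = 462000 × 18.28/280.15 = 30140 kJ = 28570 Btu.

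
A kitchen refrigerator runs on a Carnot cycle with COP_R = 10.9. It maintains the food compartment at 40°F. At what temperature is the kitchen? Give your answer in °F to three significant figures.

COP_R = T_C/(T_H − T_C) gives T_H − T_C = T_C/COP.
With T_C = 277.59 K, T_H = 277.59 × (1 + 1/10.9) = 303.06 K.
Converting, 303.06 K = 85.84°F.

85.8 °F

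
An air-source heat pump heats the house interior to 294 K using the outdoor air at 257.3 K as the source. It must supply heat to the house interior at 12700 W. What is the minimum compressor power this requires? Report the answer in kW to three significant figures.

1.59 kW

The reservoir spacing is ΔT = 294 − 257.3 = 36.70 K.
COP_Carnot = T_H/ΔT = 294.00/36.70 = 8.011.
Ẇ_min = Q̇/COP_Carnot = 12700/8.011 = 1585 W = 1.585 kW.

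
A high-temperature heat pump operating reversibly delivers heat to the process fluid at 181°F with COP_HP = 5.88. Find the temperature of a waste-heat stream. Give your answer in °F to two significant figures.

COP_HP = T_H/(T_H − T_C) gives T_H − T_C = T_H/COP.
With T_H = 355.93 K, T_C = 355.93 × (1 − 1/5.88) = 295.40 K.
Converting, 295.40 K = 72.04°F.

72 °F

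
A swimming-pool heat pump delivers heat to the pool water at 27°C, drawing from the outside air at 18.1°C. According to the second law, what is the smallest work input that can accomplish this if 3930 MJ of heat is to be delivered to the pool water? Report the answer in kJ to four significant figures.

In absolute terms T_C = 291.25 K and T_H = 300.15 K, so ΔT = 8.900 K.
The reversible limit is COP_HP = T_H/ΔT = 33.72, so W_min = Q_H/COP = Q_H·ΔT/T_H.
W_min = 3930 × 8.900/300.15 = 116.5 MJ = 116500 kJ.

116500 kJ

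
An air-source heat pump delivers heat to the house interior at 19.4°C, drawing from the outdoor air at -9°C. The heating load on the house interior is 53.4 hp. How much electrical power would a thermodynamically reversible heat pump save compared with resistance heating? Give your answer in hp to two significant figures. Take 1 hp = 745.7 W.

In absolute terms T_C = 264.15 K and T_H = 292.55 K, so ΔT = 28.40 K.
COP_Carnot = T_H/ΔT = 292.55/28.40 = 10.30.
Resistance heating needs Ẇ_res = Q̇_H = 53.40 hp; the reversible heat pump needs only Ẇ_hp = Q̇_H/COP = 5.184 hp.
Saving = 53.40 − 5.184 = 48.22 hp.

48 hp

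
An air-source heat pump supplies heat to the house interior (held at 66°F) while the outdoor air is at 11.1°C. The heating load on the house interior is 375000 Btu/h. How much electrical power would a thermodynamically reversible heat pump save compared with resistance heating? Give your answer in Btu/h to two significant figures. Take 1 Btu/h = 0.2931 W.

360000 Btu/h

In absolute terms T_C = 284.25 K and T_H = 292.04 K, so ΔT = 7.789 K.
COP_Carnot = T_H/ΔT = 292.04/7.789 = 37.49.
Resistance heating needs Ẇ_res = Q̇_H = 375000 Btu/h; the reversible heat pump needs only Ẇ_hp = Q̇_H/COP = 10000 Btu/h.
Saving = 375000 − 10000 = 365000 Btu/h.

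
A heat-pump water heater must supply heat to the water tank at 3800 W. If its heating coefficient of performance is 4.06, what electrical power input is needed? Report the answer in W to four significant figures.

936.0 W

Ẇ = Q̇_H/COP_HP = 3800/4.06 = 936.0 W.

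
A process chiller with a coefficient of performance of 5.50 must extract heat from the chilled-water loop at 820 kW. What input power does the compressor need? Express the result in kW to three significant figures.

Ẇ = Q̇_C/COP = 820.0/5.50 = 149.1 kW.

149 kW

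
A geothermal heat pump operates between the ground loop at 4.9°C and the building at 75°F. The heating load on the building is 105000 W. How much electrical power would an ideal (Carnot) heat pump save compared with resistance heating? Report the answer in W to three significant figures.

98300 W

In absolute terms T_C = 278.05 K and T_H = 297.04 K, so ΔT = 18.99 K.
COP_Carnot = T_H/ΔT = 297.04/18.99 = 15.64.
Resistance heating needs Ẇ_res = Q̇_H = 105000 W; the reversible heat pump needs only Ẇ_hp = Q̇_H/COP = 6712 W.
Saving = 105000 − 6712 = 98290 W.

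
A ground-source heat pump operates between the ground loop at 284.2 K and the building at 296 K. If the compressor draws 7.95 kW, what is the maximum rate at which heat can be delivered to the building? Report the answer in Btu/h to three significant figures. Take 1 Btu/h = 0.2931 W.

The reservoir spacing is ΔT = 296 − 284.2 = 11.80 K.
COP_Carnot = T_H/ΔT = 296.00/11.80 = 25.08.
Q̇_max = COP_Carnot × Ẇ = 25.08 × 7.950 kW = 199.4 kW = 680400 Btu/h.

680000 Btu/h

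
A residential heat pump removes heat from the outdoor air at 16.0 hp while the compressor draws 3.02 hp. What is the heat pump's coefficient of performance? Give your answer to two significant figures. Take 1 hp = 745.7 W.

6.3

The first law gives Q̇_H = Q̇_C + Ẇ, so the three rates are Q̇_C = 16.00, Q̇_H = 19.02, Ẇ = 3.020 hp.
COP_HP = Q̇_H/Ẇ = 19.02/3.020 = 6.298.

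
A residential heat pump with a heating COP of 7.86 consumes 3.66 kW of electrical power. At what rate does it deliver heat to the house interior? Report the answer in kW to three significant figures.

28.8 kW

Q̇_H = COP_HP × Ẇ = 7.86 × 3.660 = 28.77 kW.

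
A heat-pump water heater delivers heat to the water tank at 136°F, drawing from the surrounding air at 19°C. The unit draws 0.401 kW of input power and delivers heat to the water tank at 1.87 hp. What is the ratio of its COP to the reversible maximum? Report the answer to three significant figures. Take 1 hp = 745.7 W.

Converting, Q̇_H = 1.870 hp = 1.394 kW, so COP_actual = Q̇_H/Ẇ = 1.394/0.4010 = 3.477.
In absolute terms T_C = 292.15 K and T_H = 330.93 K, so ΔT = 38.78 K.
COP_Carnot = T_H/ΔT = 330.93/38.78 = 8.534.
η_II = COP_actual/COP_Carnot = 3.477/8.534 = 0.4075.

0.407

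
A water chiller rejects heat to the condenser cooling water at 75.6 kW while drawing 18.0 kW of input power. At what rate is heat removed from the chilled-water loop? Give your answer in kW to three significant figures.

For a cyclic device the first law requires Q̇_H = Q̇_C + Ẇ.
Q̇_C = Q̇_H − Ẇ = 57.60 kW.

57.6 kW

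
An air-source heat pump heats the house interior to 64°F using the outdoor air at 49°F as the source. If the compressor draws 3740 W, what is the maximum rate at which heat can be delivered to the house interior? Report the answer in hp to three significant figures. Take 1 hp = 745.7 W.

In absolute terms T_C = 282.59 K and T_H = 290.93 K, so ΔT = 8.333 K.
COP_Carnot = T_H/ΔT = 290.93/8.333 = 34.91.
Q̇_max = COP_Carnot × Ẇ = 34.91 × 3740 W = 130600 W = 175.1 hp.

175 hp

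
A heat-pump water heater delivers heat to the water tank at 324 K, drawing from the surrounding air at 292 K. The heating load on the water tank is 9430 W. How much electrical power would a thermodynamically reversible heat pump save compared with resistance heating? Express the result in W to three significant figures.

8500 W

The reservoir spacing is ΔT = 324 − 292 = 32.00 K.
COP_Carnot = T_H/ΔT = 324.00/32.00 = 10.13.
Resistance heating needs Ẇ_res = Q̇_H = 9430 W; the reversible heat pump needs only Ẇ_hp = Q̇_H/COP = 931.4 W.
Saving = 9430 − 931.4 = 8499 W.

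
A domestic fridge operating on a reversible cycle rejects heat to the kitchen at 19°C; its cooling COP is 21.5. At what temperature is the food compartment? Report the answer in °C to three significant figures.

For a Carnot refrigerator COP_R = T_C/(T_H − T_C), so T_C = COP·T_H/(1 + COP).
With T_H = 292.15 K, T_C = 21.5 × 292.15/22.50 = 279.17 K.
Converting, 279.17 K = 6.02°C.

6.02 °C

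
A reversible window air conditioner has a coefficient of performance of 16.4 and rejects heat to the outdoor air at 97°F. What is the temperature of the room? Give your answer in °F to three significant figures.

For a Carnot refrigerator COP_R = T_C/(T_H − T_C), so T_C = COP·T_H/(1 + COP).
With T_H = 309.26 K, T_C = 16.4 × 309.26/17.40 = 291.49 K.
Converting, 291.49 K = 65.01°F.

65.0 °F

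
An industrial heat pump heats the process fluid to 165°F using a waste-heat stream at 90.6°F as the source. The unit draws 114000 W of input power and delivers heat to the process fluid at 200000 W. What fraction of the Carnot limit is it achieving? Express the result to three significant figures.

0.209

COP_actual = Q̇_H/Ẇ = 200000/114000 = 1.754.
In absolute terms T_C = 305.71 K and T_H = 347.04 K, so ΔT = 41.33 K.
COP_Carnot = T_H/ΔT = 347.04/41.33 = 8.396.
η_II = COP_actual/COP_Carnot = 1.754/8.396 = 0.2090.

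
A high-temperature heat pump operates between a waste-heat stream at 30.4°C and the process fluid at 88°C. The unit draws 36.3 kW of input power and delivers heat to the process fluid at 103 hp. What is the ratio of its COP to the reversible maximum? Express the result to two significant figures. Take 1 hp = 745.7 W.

Converting, Q̇_H = 103.0 hp = 76.81 kW, so COP_actual = Q̇_H/Ẇ = 76.81/36.30 = 2.116.
In absolute terms T_C = 303.55 K and T_H = 361.15 K, so ΔT = 57.60 K.
COP_Carnot = T_H/ΔT = 361.15/57.60 = 6.270.
η_II = COP_actual/COP_Carnot = 2.116/6.270 = 0.3375.

0.34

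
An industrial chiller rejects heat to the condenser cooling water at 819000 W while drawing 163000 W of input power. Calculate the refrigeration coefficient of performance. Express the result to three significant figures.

The first law gives Q̇_H = Q̇_C + Ẇ, so the three rates are Q̇_C = 656000, Q̇_H = 819000, Ẇ = 163000 W.
COP_R = Q̇_C/Ẇ = 656000/163000 = 4.025.

4.02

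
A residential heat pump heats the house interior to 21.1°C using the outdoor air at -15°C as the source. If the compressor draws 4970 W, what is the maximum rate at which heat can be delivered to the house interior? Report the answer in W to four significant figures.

In absolute terms T_C = 258.15 K and T_H = 294.25 K, so ΔT = 36.10 K.
COP_Carnot = T_H/ΔT = 294.25/36.10 = 8.151.
Q̇_max = COP_Carnot × Ẇ = 8.151 × 4970 W = 40510 W.

40510 W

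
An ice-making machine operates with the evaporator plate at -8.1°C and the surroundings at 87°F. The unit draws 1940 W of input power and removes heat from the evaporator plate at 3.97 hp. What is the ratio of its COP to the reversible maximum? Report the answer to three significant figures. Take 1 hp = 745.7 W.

0.223

Converting, Q̇_C = 3.970 hp = 2960 W, so COP_actual = Q̇_C/Ẇ = 2960/1940 = 1.526.
In absolute terms T_C = 265.05 K and T_H = 303.71 K, so ΔT = 38.66 K.
COP_Carnot = T_C/ΔT = 265.05/38.66 = 6.857.
η_II = COP_actual/COP_Carnot = 1.526/6.857 = 0.2226.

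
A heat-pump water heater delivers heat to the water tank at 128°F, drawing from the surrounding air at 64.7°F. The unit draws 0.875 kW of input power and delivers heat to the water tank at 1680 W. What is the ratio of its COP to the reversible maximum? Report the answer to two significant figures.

0.21

Converting, Q̇_H = 1680 W = 1.680 kW, so COP_actual = Q̇_H/Ẇ = 1.680/0.8750 = 1.920.
In absolute terms T_C = 291.32 K and T_H = 326.48 K, so ΔT = 35.17 K.
COP_Carnot = T_H/ΔT = 326.48/35.17 = 9.284.
η_II = COP_actual/COP_Carnot = 1.920/9.284 = 0.2068.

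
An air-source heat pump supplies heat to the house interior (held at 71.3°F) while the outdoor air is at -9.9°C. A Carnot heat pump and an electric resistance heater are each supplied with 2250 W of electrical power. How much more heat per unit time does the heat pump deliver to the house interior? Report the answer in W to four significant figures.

In absolute terms T_C = 263.25 K and T_H = 294.98 K, so ΔT = 31.73 K.
COP_Carnot = T_H/ΔT = 294.98/31.73 = 9.296.
The heat pump delivers Q̇_H = COP × Ẇ = 20920 W; the resistance heater delivers Ẇ = 2250 W.
Extra = (COP − 1)·Ẇ = 18670 W.

18670 W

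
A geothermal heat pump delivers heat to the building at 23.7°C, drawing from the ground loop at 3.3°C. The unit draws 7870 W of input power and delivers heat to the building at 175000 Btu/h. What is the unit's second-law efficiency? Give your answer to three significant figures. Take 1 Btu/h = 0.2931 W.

0.448

Converting, Q̇_H = 175000 Btu/h = 51290 W, so COP_actual = Q̇_H/Ẇ = 51290/7870 = 6.517.
In absolute terms T_C = 276.45 K and T_H = 296.85 K, so ΔT = 20.40 K.
COP_Carnot = T_H/ΔT = 296.85/20.40 = 14.55.
η_II = COP_actual/COP_Carnot = 6.517/14.55 = 0.4479.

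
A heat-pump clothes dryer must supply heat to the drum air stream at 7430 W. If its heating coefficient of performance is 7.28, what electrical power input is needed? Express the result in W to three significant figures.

1020 W

Ẇ = Q̇_H/COP_HP = 7430/7.28 = 1021 W.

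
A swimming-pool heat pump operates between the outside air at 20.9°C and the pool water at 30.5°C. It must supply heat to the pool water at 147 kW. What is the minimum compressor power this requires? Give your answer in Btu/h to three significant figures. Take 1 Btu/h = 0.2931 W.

15900 Btu/h

In absolute terms T_C = 294.05 K and T_H = 303.65 K, so ΔT = 9.600 K.
COP_Carnot = T_H/ΔT = 303.65/9.600 = 31.63.
Ẇ_min = Q̇/COP_Carnot = 147.0/31.63 = 4.647 kW = 15860 Btu/h.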